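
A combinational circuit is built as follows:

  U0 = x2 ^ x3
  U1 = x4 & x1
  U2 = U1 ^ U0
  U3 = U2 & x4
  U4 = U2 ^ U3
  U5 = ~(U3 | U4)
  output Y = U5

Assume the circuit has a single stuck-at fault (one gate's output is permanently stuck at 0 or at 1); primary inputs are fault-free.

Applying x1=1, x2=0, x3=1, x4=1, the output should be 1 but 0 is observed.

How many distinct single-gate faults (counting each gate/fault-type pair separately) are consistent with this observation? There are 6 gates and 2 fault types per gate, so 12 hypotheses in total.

6

Fault-free: U0=1, U1=1, U2=0, U3=0, U4=0, U5=1 → 1. Observed 0.
  U0 stuck-at-0: output 0 ✓
  U0 stuck-at-1: output 1 ✗
  U1 stuck-at-0: output 0 ✓
  U1 stuck-at-1: output 1 ✗
  U2 stuck-at-0: output 1 ✗
  U2 stuck-at-1: output 0 ✓
  U3 stuck-at-0: output 1 ✗
  U3 stuck-at-1: output 0 ✓
  U4 stuck-at-0: output 1 ✗
  U4 stuck-at-1: output 0 ✓
  U5 stuck-at-0: output 0 ✓
  U5 stuck-at-1: output 1 ✗
Consistent faults: {U0 stuck-at-0, U1 stuck-at-0, U2 stuck-at-1, U3 stuck-at-1, U4 stuck-at-1, U5 stuck-at-0} — 6 in all.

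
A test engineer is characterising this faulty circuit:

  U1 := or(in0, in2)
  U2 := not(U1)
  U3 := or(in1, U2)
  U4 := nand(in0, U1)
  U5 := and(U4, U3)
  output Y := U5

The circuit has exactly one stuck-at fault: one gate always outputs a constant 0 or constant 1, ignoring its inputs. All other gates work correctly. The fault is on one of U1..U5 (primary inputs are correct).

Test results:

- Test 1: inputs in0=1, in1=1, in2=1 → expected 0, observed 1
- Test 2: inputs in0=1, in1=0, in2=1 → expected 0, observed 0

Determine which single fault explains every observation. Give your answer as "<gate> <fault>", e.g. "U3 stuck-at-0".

U4 stuck-at-1

Fault-free values for test 1 (in0=1, in1=1, in2=1): U1=1, U2=0, U3=1, U4=0, U5=0, giving Y=0. Observed 1.
Test 1: faults giving observed 1 are {U1 stuck-at-0, U4 stuck-at-1, U5 stuck-at-1}.
Test 2 (in0=1, in1=0, in2=1): fault-free U1=1, U2=0, U3=0, U4=0, U5=0 → 0; observed 0. Eliminates U1 stuck-at-0, U5 stuck-at-1.
Only U4 stuck-at-1 is consistent with every test.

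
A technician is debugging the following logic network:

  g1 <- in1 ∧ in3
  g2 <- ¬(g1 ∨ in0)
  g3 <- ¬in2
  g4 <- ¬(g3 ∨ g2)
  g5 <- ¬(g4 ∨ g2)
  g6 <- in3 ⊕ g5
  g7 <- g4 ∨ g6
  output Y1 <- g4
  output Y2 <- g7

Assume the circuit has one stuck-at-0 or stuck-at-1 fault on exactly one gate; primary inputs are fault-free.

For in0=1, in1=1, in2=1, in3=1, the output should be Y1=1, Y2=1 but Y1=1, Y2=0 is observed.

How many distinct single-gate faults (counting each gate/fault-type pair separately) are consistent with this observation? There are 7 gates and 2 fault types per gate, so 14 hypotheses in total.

Fault-free: g1=1, g2=0, g3=0, g4=1, g5=0, g6=1, g7=1 → Y1=1, Y2=1. Observed Y1=1, Y2=0.
  g1 stuck-at-0: output Y1=1, Y2=1 ✗
  g1 stuck-at-1: output Y1=1, Y2=1 ✗
  g2 stuck-at-0: output Y1=1, Y2=1 ✗
  g2 stuck-at-1: output Y1=0, Y2=1 ✗
  g3 stuck-at-0: output Y1=1, Y2=1 ✗
  g3 stuck-at-1: output Y1=0, Y2=0 ✗
  g4 stuck-at-0: output Y1=0, Y2=0 ✗
  g4 stuck-at-1: output Y1=1, Y2=1 ✗
  g5 stuck-at-0: output Y1=1, Y2=1 ✗
  g5 stuck-at-1: output Y1=1, Y2=1 ✗
  g6 stuck-at-0: output Y1=1, Y2=1 ✗
  g6 stuck-at-1: output Y1=1, Y2=1 ✗
  g7 stuck-at-0: output Y1=1, Y2=0 ✓
  g7 stuck-at-1: output Y1=1, Y2=1 ✗
Consistent faults: {g7 stuck-at-0} — 1 in all.

1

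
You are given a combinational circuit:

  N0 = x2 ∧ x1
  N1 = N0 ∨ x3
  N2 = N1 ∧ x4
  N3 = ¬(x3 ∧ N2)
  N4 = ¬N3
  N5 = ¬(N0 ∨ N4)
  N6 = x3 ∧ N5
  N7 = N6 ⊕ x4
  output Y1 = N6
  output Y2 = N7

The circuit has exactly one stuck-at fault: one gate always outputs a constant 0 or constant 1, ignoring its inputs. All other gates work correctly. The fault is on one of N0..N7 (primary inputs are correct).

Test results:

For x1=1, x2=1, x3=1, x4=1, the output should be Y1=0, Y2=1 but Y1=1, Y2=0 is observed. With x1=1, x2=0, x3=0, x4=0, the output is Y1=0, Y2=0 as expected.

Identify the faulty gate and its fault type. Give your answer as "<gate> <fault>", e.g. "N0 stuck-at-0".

Fault-free values for test 1 (x1=1, x2=1, x3=1, x4=1): N0=1, N1=1, N2=1, N3=0, N4=1, N5=0, N6=0, N7=1, giving Y1=0, Y2=1. Observed Y1=1, Y2=0.
Test 1: faults giving observed Y1=1, Y2=0 are {N5 stuck-at-1, N6 stuck-at-1}.
Test 2 (x1=1, x2=0, x3=0, x4=0): fault-free N0=0, N1=0, N2=0, N3=1, N4=0, N5=1, N6=0, N7=0 → Y1=0, Y2=0; observed Y1=0, Y2=0. Eliminates N6 stuck-at-1.
Only N5 stuck-at-1 is consistent with every test.

N5 stuck-at-1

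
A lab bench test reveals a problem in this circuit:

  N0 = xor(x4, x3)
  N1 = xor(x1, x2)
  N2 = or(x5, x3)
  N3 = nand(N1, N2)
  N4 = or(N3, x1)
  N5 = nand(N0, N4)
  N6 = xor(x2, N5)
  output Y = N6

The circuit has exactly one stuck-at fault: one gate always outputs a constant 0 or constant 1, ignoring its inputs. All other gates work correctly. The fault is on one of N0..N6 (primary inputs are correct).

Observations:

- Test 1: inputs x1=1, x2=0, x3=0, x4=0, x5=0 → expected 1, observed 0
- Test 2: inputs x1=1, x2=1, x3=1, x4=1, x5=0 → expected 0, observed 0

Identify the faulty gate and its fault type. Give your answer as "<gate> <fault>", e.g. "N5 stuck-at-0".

Fault-free values for test 1 (x1=1, x2=0, x3=0, x4=0, x5=0): N0=0, N1=1, N2=0, N3=1, N4=1, N5=1, N6=1, giving Y=1. Observed 0.
Test 1: faults giving observed 0 are {N0 stuck-at-1, N5 stuck-at-0, N6 stuck-at-0}.
Test 2 (x1=1, x2=1, x3=1, x4=1, x5=0): fault-free N0=0, N1=0, N2=1, N3=1, N4=1, N5=1, N6=0 → 0; observed 0. Eliminates N0 stuck-at-1, N5 stuck-at-0.
Only N6 stuck-at-0 is consistent with every test.

N6 stuck-at-0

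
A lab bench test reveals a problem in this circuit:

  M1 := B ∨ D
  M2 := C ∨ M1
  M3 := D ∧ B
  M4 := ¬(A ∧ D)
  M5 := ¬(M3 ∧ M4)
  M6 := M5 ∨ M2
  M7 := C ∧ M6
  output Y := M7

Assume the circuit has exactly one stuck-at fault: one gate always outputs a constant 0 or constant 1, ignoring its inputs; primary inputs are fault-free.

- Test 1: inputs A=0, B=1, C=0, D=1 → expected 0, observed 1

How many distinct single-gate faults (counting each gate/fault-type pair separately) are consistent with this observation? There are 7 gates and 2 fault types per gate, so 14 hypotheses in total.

1

Fault-free: M1=1, M2=1, M3=1, M4=1, M5=0, M6=1, M7=0 → 0. Observed 1.
  M1 stuck-at-0: output 0 ✗
  M1 stuck-at-1: output 0 ✗
  M2 stuck-at-0: output 0 ✗
  M2 stuck-at-1: output 0 ✗
  M3 stuck-at-0: output 0 ✗
  M3 stuck-at-1: output 0 ✗
  M4 stuck-at-0: output 0 ✗
  M4 stuck-at-1: output 0 ✗
  M5 stuck-at-0: output 0 ✗
  M5 stuck-at-1: output 0 ✗
  M6 stuck-at-0: output 0 ✗
  M6 stuck-at-1: output 0 ✗
  M7 stuck-at-0: output 0 ✗
  M7 stuck-at-1: output 1 ✓
Consistent faults: {M7 stuck-at-1} — 1 in all.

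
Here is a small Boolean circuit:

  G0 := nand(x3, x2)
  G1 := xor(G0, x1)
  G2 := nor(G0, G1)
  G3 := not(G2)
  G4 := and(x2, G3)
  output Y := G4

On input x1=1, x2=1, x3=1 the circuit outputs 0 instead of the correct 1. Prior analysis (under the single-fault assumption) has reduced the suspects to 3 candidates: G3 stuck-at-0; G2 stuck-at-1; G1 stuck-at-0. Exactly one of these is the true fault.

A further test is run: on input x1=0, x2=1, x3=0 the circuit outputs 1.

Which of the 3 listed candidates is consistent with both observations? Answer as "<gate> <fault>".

G1 stuck-at-0

Evaluate each candidate on input x1=0, x2=1, x3=0:
  G3 stuck-at-0: G0=1, G1=1, G2=0, G3=0 [stuck-at-0], G4=0 → 0 — eliminated
  G2 stuck-at-1: G0=1, G1=1, G2=1 [stuck-at-1], G3=0, G4=0 → 0 — eliminated
  G1 stuck-at-0: G0=1, G1=0 [stuck-at-0], G2=0, G3=1, G4=1 → 1 — matches
Only G1 stuck-at-0 reproduces the observed 1.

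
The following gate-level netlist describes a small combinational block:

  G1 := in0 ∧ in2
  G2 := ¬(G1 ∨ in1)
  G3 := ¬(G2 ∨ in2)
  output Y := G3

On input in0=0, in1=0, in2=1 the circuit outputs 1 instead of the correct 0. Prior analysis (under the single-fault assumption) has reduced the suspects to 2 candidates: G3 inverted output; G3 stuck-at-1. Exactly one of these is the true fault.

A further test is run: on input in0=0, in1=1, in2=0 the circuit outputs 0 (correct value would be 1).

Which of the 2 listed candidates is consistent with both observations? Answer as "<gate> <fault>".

Evaluate each candidate on input in0=0, in1=1, in2=0:
  G3 inverted output: G1=0, G2=0, G3=0 [inverted output] → 0 — matches
  G3 stuck-at-1: G1=0, G2=0, G3=1 [stuck-at-1] → 1 — eliminated
Only G3 inverted output reproduces the observed 0.

G3 inverted output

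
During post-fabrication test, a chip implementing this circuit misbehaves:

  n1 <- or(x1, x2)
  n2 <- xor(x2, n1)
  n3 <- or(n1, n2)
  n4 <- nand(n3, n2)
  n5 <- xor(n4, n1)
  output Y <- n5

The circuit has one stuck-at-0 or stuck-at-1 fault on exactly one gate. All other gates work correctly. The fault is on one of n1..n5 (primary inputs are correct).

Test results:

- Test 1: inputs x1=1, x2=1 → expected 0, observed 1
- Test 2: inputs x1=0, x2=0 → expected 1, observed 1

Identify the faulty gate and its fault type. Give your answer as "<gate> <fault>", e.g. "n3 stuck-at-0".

n5 stuck-at-1

Fault-free values for test 1 (x1=1, x2=1): n1=1, n2=0, n3=1, n4=1, n5=0, giving Y=0. Observed 1.
Test 1: faults giving observed 1 are {n2 stuck-at-1, n4 stuck-at-0, n5 stuck-at-1}.
Test 2 (x1=0, x2=0): fault-free n1=0, n2=0, n3=0, n4=1, n5=1 → 1; observed 1. Eliminates n2 stuck-at-1, n4 stuck-at-0.
Only n5 stuck-at-1 is consistent with every test.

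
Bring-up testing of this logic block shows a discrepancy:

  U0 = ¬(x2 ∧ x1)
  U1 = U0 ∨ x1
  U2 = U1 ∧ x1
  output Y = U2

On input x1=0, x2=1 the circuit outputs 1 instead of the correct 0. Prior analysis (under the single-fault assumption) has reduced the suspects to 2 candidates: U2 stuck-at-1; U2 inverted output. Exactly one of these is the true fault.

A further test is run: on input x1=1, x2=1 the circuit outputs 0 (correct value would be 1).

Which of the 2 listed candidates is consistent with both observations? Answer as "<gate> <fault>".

U2 inverted output

Evaluate each candidate on input x1=1, x2=1:
  U2 stuck-at-1: U0=0, U1=1, U2=1 [stuck-at-1] → 1 — eliminated
  U2 inverted output: U0=0, U1=1, U2=0 [inverted output] → 0 — matches
Only U2 inverted output reproduces the observed 0.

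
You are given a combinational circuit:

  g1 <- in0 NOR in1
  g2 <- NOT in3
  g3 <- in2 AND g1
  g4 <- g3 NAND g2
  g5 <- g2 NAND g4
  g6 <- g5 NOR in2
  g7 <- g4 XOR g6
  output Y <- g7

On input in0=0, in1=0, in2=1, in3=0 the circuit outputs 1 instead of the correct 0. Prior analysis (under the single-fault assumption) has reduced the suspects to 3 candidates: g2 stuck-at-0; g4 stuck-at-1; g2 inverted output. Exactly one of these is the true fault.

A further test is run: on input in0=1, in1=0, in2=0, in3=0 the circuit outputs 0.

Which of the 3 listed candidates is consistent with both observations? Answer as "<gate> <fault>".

g4 stuck-at-1

Evaluate each candidate on input in0=1, in1=0, in2=0, in3=0:
  g2 stuck-at-0: g1=0, g2=0 [stuck-at-0], g3=0, g4=1, g5=1, g6=0, g7=1 → 1 — eliminated
  g4 stuck-at-1: g1=0, g2=1, g3=0, g4=1 [stuck-at-1], g5=0, g6=1, g7=0 → 0 — matches
  g2 inverted output: g1=0, g2=0 [inverted output], g3=0, g4=1, g5=1, g6=0, g7=1 → 1 — eliminated
Only g4 stuck-at-1 reproduces the observed 0.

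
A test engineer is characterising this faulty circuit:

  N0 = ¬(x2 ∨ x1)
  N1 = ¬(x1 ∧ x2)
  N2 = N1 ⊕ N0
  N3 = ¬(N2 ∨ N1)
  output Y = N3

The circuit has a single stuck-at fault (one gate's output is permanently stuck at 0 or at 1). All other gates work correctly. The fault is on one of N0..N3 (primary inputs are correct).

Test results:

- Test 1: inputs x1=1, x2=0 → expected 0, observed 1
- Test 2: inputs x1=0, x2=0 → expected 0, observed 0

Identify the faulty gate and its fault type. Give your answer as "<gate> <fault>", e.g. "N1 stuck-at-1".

N1 stuck-at-0

Fault-free values for test 1 (x1=1, x2=0): N0=0, N1=1, N2=1, N3=0, giving Y=0. Observed 1.
Test 1: faults giving observed 1 are {N1 stuck-at-0, N3 stuck-at-1}.
Test 2 (x1=0, x2=0): fault-free N0=1, N1=1, N2=0, N3=0 → 0; observed 0. Eliminates N3 stuck-at-1.
Only N1 stuck-at-0 is consistent with every test.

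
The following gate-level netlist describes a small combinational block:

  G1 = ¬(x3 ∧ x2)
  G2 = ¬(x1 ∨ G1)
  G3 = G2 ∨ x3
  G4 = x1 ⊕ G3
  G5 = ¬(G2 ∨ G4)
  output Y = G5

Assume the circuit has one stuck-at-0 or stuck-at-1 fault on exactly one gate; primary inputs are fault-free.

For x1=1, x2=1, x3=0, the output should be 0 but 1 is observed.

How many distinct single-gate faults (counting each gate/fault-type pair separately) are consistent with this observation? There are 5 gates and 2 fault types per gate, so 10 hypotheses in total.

3

Fault-free: G1=1, G2=0, G3=0, G4=1, G5=0 → 0. Observed 1.
  G1 stuck-at-0: output 0 ✗
  G1 stuck-at-1: output 0 ✗
  G2 stuck-at-0: output 0 ✗
  G2 stuck-at-1: output 0 ✗
  G3 stuck-at-0: output 0 ✗
  G3 stuck-at-1: output 1 ✓
  G4 stuck-at-0: output 1 ✓
  G4 stuck-at-1: output 0 ✗
  G5 stuck-at-0: output 0 ✗
  G5 stuck-at-1: output 1 ✓
Consistent faults: {G3 stuck-at-1, G4 stuck-at-0, G5 stuck-at-1} — 3 in all.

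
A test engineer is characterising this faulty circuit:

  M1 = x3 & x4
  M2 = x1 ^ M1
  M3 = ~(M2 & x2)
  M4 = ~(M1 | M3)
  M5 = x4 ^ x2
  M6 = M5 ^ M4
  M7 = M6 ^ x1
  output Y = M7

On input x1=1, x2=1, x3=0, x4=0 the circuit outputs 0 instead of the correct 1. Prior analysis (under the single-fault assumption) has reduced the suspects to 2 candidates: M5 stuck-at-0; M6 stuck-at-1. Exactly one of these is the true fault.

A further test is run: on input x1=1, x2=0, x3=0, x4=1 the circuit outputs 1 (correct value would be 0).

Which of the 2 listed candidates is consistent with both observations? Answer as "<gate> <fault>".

M5 stuck-at-0

Evaluate each candidate on input x1=1, x2=0, x3=0, x4=1:
  M5 stuck-at-0: M1=0, M2=1, M3=1, M4=0, M5=0 [stuck-at-0], M6=0, M7=1 → 1 — matches
  M6 stuck-at-1: M1=0, M2=1, M3=1, M4=0, M5=1, M6=1 [stuck-at-1], M7=0 → 0 — eliminated
Only M5 stuck-at-0 reproduces the observed 1.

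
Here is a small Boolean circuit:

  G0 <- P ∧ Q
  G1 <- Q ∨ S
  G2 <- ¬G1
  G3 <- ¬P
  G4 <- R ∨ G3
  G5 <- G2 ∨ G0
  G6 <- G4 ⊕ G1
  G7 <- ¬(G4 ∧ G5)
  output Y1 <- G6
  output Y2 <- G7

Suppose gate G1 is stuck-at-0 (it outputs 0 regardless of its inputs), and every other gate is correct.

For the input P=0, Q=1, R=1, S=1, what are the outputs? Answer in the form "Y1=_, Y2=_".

Propagate with G1 forced: G0=0, G1=0 [stuck-at-0], G2=1, G3=1, G4=1, G5=1, G6=1, G7=0.
So the outputs are Y1=1, Y2=0. (Without the fault they would be Y1=0, Y2=1.)

Y1=1, Y2=0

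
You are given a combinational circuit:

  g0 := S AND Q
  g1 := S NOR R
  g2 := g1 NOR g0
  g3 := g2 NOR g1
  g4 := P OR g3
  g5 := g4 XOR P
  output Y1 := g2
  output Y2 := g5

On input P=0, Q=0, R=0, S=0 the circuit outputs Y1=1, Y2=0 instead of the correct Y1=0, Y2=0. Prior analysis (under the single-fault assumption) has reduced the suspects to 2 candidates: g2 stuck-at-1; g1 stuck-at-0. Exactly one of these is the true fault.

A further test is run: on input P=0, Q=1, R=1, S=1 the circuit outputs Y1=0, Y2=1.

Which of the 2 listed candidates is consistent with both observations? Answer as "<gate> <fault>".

Evaluate each candidate on input P=0, Q=1, R=1, S=1:
  g2 stuck-at-1: g0=1, g1=0, g2=1 [stuck-at-1], g3=0, g4=0, g5=0 → Y1=1, Y2=0 — eliminated
  g1 stuck-at-0: g0=1, g1=0 [stuck-at-0], g2=0, g3=1, g4=1, g5=1 → Y1=0, Y2=1 — matches
Only g1 stuck-at-0 reproduces the observed Y1=0, Y2=1.

g1 stuck-at-0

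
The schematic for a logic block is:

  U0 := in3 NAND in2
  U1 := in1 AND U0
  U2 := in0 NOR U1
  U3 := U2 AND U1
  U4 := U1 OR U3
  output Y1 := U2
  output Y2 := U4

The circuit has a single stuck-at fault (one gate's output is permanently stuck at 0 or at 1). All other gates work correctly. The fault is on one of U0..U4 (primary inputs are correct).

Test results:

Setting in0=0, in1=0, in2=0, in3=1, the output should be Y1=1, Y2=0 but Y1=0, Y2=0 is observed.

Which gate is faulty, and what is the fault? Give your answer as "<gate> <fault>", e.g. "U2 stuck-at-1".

Fault-free values for test 1 (in0=0, in1=0, in2=0, in3=1): U0=1, U1=0, U2=1, U3=0, U4=0, giving Y1=1, Y2=0. Observed Y1=0, Y2=0.
Test 1: faults giving observed Y1=0, Y2=0 are {U2 stuck-at-0}.
Only U2 stuck-at-0 is consistent with every test.

U2 stuck-at-0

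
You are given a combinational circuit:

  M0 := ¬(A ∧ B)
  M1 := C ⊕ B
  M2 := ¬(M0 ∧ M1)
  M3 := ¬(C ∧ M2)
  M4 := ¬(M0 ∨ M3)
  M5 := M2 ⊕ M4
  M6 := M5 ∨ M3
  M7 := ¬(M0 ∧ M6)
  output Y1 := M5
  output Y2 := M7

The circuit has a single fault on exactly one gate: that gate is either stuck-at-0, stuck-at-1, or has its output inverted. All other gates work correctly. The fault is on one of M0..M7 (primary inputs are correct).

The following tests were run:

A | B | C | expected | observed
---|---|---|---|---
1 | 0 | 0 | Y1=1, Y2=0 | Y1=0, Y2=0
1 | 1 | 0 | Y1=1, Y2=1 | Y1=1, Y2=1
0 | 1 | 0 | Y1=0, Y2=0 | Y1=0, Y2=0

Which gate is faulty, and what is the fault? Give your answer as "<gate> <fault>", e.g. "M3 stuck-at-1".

M1 stuck-at-1

Fault-free values for test 1 (A=1, B=0, C=0): M0=1, M1=0, M2=1, M3=1, M4=0, M5=1, M6=1, M7=0, giving Y1=1, Y2=0. Observed Y1=0, Y2=0.
Test 1: faults giving observed Y1=0, Y2=0 are {M1 stuck-at-1, M1 inverted output, M2 stuck-at-0, M2 inverted output, M4 stuck-at-1, M4 inverted output, M5 stuck-at-0, M5 inverted output}.
Test 2 (A=1, B=1, C=0): fault-free M0=0, M1=1, M2=1, M3=1, M4=0, M5=1, M6=1, M7=1 → Y1=1, Y2=1; observed Y1=1, Y2=1. Eliminates M2 stuck-at-0, M2 inverted output, M4 stuck-at-1, M4 inverted output, M5 stuck-at-0, M5 inverted output.
Test 3 (A=0, B=1, C=0): fault-free M0=1, M1=1, M2=0, M3=1, M4=0, M5=0, M6=1, M7=0 → Y1=0, Y2=0; observed Y1=0, Y2=0. Eliminates M1 inverted output.
Only M1 stuck-at-1 is consistent with every test.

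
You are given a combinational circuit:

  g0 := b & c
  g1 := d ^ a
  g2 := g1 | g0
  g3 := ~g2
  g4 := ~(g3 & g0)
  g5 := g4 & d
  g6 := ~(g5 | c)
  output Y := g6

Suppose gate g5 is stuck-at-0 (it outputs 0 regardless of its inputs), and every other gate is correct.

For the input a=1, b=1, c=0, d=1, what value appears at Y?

Propagate with g5 forced: g0=0, g1=0, g2=0, g3=1, g4=1, g5=0 [stuck-at-0], g6=1.
So Y = 1. (Without the fault it would be 0.)

1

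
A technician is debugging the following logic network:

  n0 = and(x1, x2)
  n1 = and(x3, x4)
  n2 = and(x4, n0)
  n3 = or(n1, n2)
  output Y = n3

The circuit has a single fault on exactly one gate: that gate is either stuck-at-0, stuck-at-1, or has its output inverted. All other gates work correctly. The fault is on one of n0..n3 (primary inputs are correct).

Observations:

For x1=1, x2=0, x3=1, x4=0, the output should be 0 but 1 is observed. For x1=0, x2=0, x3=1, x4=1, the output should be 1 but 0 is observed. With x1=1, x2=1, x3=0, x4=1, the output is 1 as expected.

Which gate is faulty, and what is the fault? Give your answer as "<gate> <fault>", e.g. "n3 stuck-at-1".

n1 inverted output

Fault-free values for test 1 (x1=1, x2=0, x3=1, x4=0): n0=0, n1=0, n2=0, n3=0, giving Y=0. Observed 1.
Test 1: faults giving observed 1 are {n1 stuck-at-1, n1 inverted output, n2 stuck-at-1, n2 inverted output, n3 stuck-at-1, n3 inverted output}.
Test 2 (x1=0, x2=0, x3=1, x4=1): fault-free n0=0, n1=1, n2=0, n3=1 → 1; observed 0. Eliminates n1 stuck-at-1, n2 stuck-at-1, n2 inverted output, n3 stuck-at-1.
Test 3 (x1=1, x2=1, x3=0, x4=1): fault-free n0=1, n1=0, n2=1, n3=1 → 1; observed 1. Eliminates n3 inverted output.
Only n1 inverted output is consistent with every test.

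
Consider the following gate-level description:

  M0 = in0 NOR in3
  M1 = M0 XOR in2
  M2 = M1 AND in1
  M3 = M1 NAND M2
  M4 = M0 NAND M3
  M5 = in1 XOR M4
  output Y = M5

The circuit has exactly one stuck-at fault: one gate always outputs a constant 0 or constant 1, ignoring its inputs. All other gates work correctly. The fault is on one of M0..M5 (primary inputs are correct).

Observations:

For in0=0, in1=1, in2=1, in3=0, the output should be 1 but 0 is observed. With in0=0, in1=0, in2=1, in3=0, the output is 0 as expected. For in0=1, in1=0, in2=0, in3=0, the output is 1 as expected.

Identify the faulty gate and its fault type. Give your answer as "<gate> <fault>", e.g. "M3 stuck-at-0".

Fault-free values for test 1 (in0=0, in1=1, in2=1, in3=0): M0=1, M1=0, M2=0, M3=1, M4=0, M5=1, giving Y=1. Observed 0.
Test 1: faults giving observed 0 are {M0 stuck-at-0, M1 stuck-at-1, M3 stuck-at-0, M4 stuck-at-1, M5 stuck-at-0}.
Test 2 (in0=0, in1=0, in2=1, in3=0): fault-free M0=1, M1=0, M2=0, M3=1, M4=0, M5=0 → 0; observed 0. Eliminates M0 stuck-at-0, M3 stuck-at-0, M4 stuck-at-1.
Test 3 (in0=1, in1=0, in2=0, in3=0): fault-free M0=0, M1=0, M2=0, M3=1, M4=1, M5=1 → 1; observed 1. Eliminates M5 stuck-at-0.
Only M1 stuck-at-1 is consistent with every test.

M1 stuck-at-1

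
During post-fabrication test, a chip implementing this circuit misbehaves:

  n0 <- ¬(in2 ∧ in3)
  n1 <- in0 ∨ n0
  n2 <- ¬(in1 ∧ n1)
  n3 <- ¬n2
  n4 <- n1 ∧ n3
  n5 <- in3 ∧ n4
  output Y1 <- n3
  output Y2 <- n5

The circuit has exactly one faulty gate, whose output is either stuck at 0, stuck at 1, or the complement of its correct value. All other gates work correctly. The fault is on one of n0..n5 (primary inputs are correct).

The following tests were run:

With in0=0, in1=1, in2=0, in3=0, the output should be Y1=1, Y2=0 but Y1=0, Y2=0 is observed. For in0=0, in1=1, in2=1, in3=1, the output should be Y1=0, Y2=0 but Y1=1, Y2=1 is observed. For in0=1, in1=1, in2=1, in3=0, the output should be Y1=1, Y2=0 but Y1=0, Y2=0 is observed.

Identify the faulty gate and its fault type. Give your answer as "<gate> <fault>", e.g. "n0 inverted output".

n1 inverted output

Fault-free values for test 1 (in0=0, in1=1, in2=0, in3=0): n0=1, n1=1, n2=0, n3=1, n4=1, n5=0, giving Y1=1, Y2=0. Observed Y1=0, Y2=0.
Test 1: faults giving observed Y1=0, Y2=0 are {n0 stuck-at-0, n0 inverted output, n1 stuck-at-0, n1 inverted output, n2 stuck-at-1, n2 inverted output, n3 stuck-at-0, n3 inverted output}.
Test 2 (in0=0, in1=1, in2=1, in3=1): fault-free n0=0, n1=0, n2=1, n3=0, n4=0, n5=0 → Y1=0, Y2=0; observed Y1=1, Y2=1. Eliminates n0 stuck-at-0, n1 stuck-at-0, n2 stuck-at-1, n2 inverted output, n3 stuck-at-0, n3 inverted output.
Test 3 (in0=1, in1=1, in2=1, in3=0): fault-free n0=1, n1=1, n2=0, n3=1, n4=1, n5=0 → Y1=1, Y2=0; observed Y1=0, Y2=0. Eliminates n0 inverted output.
Only n1 inverted output is consistent with every test.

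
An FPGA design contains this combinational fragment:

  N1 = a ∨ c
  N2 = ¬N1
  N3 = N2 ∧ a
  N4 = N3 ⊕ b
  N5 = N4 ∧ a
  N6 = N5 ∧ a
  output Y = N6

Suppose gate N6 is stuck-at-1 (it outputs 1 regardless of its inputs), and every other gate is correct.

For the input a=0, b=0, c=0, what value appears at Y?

1

Propagate with N6 forced: N1=0, N2=1, N3=0, N4=0, N5=0, N6=1 [stuck-at-1].
So Y = 1. (Without the fault it would be 0.)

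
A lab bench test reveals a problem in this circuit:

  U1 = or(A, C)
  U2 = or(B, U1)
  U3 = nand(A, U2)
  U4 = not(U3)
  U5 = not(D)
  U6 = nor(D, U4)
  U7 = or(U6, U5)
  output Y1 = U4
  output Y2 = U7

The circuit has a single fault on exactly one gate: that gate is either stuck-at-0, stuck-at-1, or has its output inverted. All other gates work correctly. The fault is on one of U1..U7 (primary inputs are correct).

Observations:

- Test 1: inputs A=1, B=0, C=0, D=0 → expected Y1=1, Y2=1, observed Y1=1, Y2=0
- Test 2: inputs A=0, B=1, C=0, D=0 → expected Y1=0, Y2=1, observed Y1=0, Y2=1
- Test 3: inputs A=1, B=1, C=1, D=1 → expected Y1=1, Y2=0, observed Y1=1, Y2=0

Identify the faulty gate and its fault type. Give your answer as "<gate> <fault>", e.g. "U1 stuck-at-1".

Fault-free values for test 1 (A=1, B=0, C=0, D=0): U1=1, U2=1, U3=0, U4=1, U5=1, U6=0, U7=1, giving Y1=1, Y2=1. Observed Y1=1, Y2=0.
Test 1: faults giving observed Y1=1, Y2=0 are {U5 stuck-at-0, U5 inverted output, U7 stuck-at-0, U7 inverted output}.
Test 2 (A=0, B=1, C=0, D=0): fault-free U1=0, U2=1, U3=1, U4=0, U5=1, U6=1, U7=1 → Y1=0, Y2=1; observed Y1=0, Y2=1. Eliminates U7 stuck-at-0, U7 inverted output.
Test 3 (A=1, B=1, C=1, D=1): fault-free U1=1, U2=1, U3=0, U4=1, U5=0, U6=0, U7=0 → Y1=1, Y2=0; observed Y1=1, Y2=0. Eliminates U5 inverted output.
Only U5 stuck-at-0 is consistent with every test.

U5 stuck-at-0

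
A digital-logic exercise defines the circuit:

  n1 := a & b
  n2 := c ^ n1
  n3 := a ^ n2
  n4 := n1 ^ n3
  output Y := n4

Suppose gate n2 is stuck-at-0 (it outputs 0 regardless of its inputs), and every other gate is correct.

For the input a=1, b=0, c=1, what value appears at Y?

1

Propagate with n2 forced: n1=0, n2=0 [stuck-at-0], n3=1, n4=1.
So Y = 1. (Without the fault it would be 0.)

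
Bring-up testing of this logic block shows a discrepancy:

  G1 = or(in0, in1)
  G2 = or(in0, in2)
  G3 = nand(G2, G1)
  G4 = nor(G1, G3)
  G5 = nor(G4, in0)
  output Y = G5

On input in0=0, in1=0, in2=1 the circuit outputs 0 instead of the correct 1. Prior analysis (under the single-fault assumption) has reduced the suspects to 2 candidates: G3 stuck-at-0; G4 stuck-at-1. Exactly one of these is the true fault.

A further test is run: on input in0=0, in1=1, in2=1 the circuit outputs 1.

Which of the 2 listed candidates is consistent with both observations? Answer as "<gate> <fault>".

G3 stuck-at-0

Evaluate each candidate on input in0=0, in1=1, in2=1:
  G3 stuck-at-0: G1=1, G2=1, G3=0 [stuck-at-0], G4=0, G5=1 → 1 — matches
  G4 stuck-at-1: G1=1, G2=1, G3=0, G4=1 [stuck-at-1], G5=0 → 0 — eliminated
Only G3 stuck-at-0 reproduces the observed 1.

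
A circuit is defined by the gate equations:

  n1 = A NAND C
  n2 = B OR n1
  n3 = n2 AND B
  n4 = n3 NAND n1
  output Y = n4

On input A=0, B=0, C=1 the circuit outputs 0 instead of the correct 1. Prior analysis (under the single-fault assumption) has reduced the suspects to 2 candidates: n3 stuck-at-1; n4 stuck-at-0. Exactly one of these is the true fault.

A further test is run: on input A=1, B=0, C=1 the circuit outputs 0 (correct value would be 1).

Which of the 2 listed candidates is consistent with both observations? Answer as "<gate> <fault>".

Evaluate each candidate on input A=1, B=0, C=1:
  n3 stuck-at-1: n1=0, n2=0, n3=1 [stuck-at-1], n4=1 → 1 — eliminated
  n4 stuck-at-0: n1=0, n2=0, n3=0, n4=0 [stuck-at-0] → 0 — matches
Only n4 stuck-at-0 reproduces the observed 0.

n4 stuck-at-0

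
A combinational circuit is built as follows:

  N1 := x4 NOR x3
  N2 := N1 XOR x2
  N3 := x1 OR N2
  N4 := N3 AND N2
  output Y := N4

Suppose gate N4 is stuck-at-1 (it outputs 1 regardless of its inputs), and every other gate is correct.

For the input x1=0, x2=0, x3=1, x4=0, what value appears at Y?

1

Propagate with N4 forced: N1=0, N2=0, N3=0, N4=1 [stuck-at-1].
So Y = 1. (Without the fault it would be 0.)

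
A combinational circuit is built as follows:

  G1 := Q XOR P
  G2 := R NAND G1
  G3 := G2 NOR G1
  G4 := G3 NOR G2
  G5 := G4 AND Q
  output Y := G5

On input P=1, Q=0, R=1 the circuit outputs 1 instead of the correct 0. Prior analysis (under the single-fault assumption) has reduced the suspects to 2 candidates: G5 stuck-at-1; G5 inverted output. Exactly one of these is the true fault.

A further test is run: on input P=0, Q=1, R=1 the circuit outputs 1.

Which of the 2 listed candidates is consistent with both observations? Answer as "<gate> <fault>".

Evaluate each candidate on input P=0, Q=1, R=1:
  G5 stuck-at-1: G1=1, G2=0, G3=0, G4=1, G5=1 [stuck-at-1] → 1 — matches
  G5 inverted output: G1=1, G2=0, G3=0, G4=1, G5=0 [inverted output] → 0 — eliminated
Only G5 stuck-at-1 reproduces the observed 1.

G5 stuck-at-1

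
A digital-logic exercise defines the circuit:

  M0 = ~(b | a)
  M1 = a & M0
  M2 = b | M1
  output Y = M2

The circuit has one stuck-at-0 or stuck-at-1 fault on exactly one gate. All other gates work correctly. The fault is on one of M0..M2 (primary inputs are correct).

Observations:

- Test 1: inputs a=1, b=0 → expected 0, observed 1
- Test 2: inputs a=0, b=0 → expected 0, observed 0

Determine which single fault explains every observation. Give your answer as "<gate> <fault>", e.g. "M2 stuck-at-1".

Fault-free values for test 1 (a=1, b=0): M0=0, M1=0, M2=0, giving Y=0. Observed 1.
Test 1: faults giving observed 1 are {M0 stuck-at-1, M1 stuck-at-1, M2 stuck-at-1}.
Test 2 (a=0, b=0): fault-free M0=1, M1=0, M2=0 → 0; observed 0. Eliminates M1 stuck-at-1, M2 stuck-at-1.
Only M0 stuck-at-1 is consistent with every test.

M0 stuck-at-1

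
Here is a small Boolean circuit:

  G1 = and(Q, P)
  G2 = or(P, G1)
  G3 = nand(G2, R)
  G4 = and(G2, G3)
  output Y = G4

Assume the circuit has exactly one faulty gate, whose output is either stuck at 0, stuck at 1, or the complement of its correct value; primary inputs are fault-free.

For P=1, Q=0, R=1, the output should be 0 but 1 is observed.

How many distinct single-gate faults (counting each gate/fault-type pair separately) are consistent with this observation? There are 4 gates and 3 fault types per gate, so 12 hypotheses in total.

Fault-free: G1=0, G2=1, G3=0, G4=0 → 0. Observed 1.
  G1 stuck-at-0: output 0 ✗
  G1 stuck-at-1: output 0 ✗
  G1 inverted output: output 0 ✗
  G2 stuck-at-0: output 0 ✗
  G2 stuck-at-1: output 0 ✗
  G2 inverted output: output 0 ✗
  G3 stuck-at-0: output 0 ✗
  G3 stuck-at-1: output 1 ✓
  G3 inverted output: output 1 ✓
  G4 stuck-at-0: output 0 ✗
  G4 stuck-at-1: output 1 ✓
  G4 inverted output: output 1 ✓
Consistent faults: {G3 stuck-at-1, G3 inverted output, G4 stuck-at-1, G4 inverted output} — 4 in all.

4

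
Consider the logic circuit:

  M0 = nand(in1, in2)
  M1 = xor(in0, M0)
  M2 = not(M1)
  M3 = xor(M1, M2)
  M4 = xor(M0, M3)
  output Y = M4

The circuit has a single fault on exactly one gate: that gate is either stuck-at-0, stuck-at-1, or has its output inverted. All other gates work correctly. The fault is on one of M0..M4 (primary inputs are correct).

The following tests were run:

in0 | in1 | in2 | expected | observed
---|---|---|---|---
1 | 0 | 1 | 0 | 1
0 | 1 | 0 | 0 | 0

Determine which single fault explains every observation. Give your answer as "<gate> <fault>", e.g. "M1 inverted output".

Fault-free values for test 1 (in0=1, in1=0, in2=1): M0=1, M1=0, M2=1, M3=1, M4=0, giving Y=0. Observed 1.
Test 1: faults giving observed 1 are {M0 stuck-at-0, M0 inverted output, M2 stuck-at-0, M2 inverted output, M3 stuck-at-0, M3 inverted output, M4 stuck-at-1, M4 inverted output}.
Test 2 (in0=0, in1=1, in2=0): fault-free M0=1, M1=1, M2=0, M3=1, M4=0 → 0; observed 0. Eliminates M0 stuck-at-0, M0 inverted output, M2 inverted output, M3 stuck-at-0, M3 inverted output, M4 stuck-at-1, M4 inverted output.
Only M2 stuck-at-0 is consistent with every test.

M2 stuck-at-0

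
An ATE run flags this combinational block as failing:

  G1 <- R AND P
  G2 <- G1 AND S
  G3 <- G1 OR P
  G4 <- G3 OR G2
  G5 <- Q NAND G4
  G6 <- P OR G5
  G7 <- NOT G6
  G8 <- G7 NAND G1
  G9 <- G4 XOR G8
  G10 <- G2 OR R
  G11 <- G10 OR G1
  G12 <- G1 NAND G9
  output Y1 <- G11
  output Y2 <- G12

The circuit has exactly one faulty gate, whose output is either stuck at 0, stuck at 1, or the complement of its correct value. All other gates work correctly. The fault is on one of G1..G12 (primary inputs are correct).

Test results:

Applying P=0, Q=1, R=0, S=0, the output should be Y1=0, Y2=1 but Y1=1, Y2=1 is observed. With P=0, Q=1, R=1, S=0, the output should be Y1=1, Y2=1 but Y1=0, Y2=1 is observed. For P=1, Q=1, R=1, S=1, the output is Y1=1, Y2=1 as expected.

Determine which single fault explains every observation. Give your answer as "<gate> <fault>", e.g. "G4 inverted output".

G10 inverted output

Fault-free values for test 1 (P=0, Q=1, R=0, S=0): G1=0, G2=0, G3=0, G4=0, G5=1, G6=1, G7=0, G8=1, G9=1, G10=0, G11=0, G12=1, giving Y1=0, Y2=1. Observed Y1=1, Y2=1.
Test 1: faults giving observed Y1=1, Y2=1 are {G2 stuck-at-1, G2 inverted output, G10 stuck-at-1, G10 inverted output, G11 stuck-at-1, G11 inverted output}.
Test 2 (P=0, Q=1, R=1, S=0): fault-free G1=0, G2=0, G3=0, G4=0, G5=1, G6=1, G7=0, G8=1, G9=1, G10=1, G11=1, G12=1 → Y1=1, Y2=1; observed Y1=0, Y2=1. Eliminates G2 stuck-at-1, G2 inverted output, G10 stuck-at-1, G11 stuck-at-1.
Test 3 (P=1, Q=1, R=1, S=1): fault-free G1=1, G2=1, G3=1, G4=1, G5=0, G6=1, G7=0, G8=1, G9=0, G10=1, G11=1, G12=1 → Y1=1, Y2=1; observed Y1=1, Y2=1. Eliminates G11 inverted output.
Only G10 inverted output is consistent with every test.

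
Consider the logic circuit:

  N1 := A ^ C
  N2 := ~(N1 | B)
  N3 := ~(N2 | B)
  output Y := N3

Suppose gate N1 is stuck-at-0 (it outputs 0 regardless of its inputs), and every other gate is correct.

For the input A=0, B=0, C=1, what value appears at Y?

0

Propagate with N1 forced: N1=0 [stuck-at-0], N2=1, N3=0.
So Y = 0. (Without the fault it would be 1.)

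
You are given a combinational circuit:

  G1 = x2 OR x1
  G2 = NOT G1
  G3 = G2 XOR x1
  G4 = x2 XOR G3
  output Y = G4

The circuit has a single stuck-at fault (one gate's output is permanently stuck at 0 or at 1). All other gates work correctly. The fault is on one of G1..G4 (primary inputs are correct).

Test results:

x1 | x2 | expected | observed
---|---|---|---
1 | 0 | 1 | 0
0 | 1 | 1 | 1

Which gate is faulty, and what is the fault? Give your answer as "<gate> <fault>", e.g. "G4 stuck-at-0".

G3 stuck-at-0

Fault-free values for test 1 (x1=1, x2=0): G1=1, G2=0, G3=1, G4=1, giving Y=1. Observed 0.
Test 1: faults giving observed 0 are {G1 stuck-at-0, G2 stuck-at-1, G3 stuck-at-0, G4 stuck-at-0}.
Test 2 (x1=0, x2=1): fault-free G1=1, G2=0, G3=0, G4=1 → 1; observed 1. Eliminates G1 stuck-at-0, G2 stuck-at-1, G4 stuck-at-0.
Only G3 stuck-at-0 is consistent with every test.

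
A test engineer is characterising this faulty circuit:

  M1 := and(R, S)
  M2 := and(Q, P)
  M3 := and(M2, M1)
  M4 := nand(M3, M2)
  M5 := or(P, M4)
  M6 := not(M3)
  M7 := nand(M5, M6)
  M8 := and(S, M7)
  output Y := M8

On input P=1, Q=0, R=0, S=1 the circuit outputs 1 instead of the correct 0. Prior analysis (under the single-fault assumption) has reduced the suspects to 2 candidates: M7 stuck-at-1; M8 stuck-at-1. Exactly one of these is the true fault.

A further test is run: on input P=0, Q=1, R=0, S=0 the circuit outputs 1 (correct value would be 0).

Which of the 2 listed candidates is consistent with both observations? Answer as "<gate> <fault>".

M8 stuck-at-1

Evaluate each candidate on input P=0, Q=1, R=0, S=0:
  M7 stuck-at-1: M1=0, M2=0, M3=0, M4=1, M5=1, M6=1, M7=1 [stuck-at-1], M8=0 → 0 — eliminated
  M8 stuck-at-1: M1=0, M2=0, M3=0, M4=1, M5=1, M6=1, M7=0, M8=1 [stuck-at-1] → 1 — matches
Only M8 stuck-at-1 reproduces the observed 1.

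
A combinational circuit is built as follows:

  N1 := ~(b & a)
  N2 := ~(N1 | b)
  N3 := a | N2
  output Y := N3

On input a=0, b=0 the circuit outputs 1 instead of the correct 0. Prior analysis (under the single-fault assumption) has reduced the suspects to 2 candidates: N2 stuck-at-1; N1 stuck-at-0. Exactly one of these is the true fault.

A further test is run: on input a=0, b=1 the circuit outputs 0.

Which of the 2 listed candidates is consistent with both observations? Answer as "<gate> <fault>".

Evaluate each candidate on input a=0, b=1:
  N2 stuck-at-1: N1=1, N2=1 [stuck-at-1], N3=1 → 1 — eliminated
  N1 stuck-at-0: N1=0 [stuck-at-0], N2=0, N3=0 → 0 — matches
Only N1 stuck-at-0 reproduces the observed 0.

N1 stuck-at-0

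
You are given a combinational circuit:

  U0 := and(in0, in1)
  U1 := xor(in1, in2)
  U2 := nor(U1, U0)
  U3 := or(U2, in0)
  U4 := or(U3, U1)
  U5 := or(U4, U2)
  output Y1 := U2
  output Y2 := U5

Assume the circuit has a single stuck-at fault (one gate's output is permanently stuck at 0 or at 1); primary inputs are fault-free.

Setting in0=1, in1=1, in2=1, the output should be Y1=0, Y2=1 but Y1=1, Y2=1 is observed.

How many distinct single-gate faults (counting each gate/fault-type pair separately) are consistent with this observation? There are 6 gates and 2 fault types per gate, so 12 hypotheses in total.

2

Fault-free: U0=1, U1=0, U2=0, U3=1, U4=1, U5=1 → Y1=0, Y2=1. Observed Y1=1, Y2=1.
  U0 stuck-at-0: output Y1=1, Y2=1 ✓
  U0 stuck-at-1: output Y1=0, Y2=1 ✗
  U1 stuck-at-0: output Y1=0, Y2=1 ✗
  U1 stuck-at-1: output Y1=0, Y2=1 ✗
  U2 stuck-at-0: output Y1=0, Y2=1 ✗
  U2 stuck-at-1: output Y1=1, Y2=1 ✓
  U3 stuck-at-0: output Y1=0, Y2=0 ✗
  U3 stuck-at-1: output Y1=0, Y2=1 ✗
  U4 stuck-at-0: output Y1=0, Y2=0 ✗
  U4 stuck-at-1: output Y1=0, Y2=1 ✗
  U5 stuck-at-0: output Y1=0, Y2=0 ✗
  U5 stuck-at-1: output Y1=0, Y2=1 ✗
Consistent faults: {U0 stuck-at-0, U2 stuck-at-1} — 2 in all.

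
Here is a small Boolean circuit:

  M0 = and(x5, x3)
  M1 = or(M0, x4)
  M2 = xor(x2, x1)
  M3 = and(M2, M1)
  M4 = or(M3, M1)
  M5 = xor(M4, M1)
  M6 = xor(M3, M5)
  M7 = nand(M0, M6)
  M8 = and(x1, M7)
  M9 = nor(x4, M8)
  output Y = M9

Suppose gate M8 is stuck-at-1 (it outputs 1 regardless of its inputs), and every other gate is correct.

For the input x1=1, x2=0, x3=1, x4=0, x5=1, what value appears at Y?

0

Propagate with M8 forced: M0=1, M1=1, M2=1, M3=1, M4=1, M5=0, M6=1, M7=0, M8=1 [stuck-at-1], M9=0.
So Y = 0. (Without the fault it would be 1.)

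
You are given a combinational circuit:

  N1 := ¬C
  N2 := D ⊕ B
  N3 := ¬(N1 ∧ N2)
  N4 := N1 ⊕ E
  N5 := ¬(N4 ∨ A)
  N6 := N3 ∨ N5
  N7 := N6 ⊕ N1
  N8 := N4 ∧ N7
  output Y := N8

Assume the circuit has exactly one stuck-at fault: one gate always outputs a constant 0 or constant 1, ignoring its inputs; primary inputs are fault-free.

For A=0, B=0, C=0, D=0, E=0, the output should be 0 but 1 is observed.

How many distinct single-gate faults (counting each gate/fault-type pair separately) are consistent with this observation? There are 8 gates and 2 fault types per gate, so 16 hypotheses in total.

Fault-free: N1=1, N2=0, N3=1, N4=1, N5=0, N6=1, N7=0, N8=0 → 0. Observed 1.
  N1: none of the 2 fault types match ✗
  N2: stuck-at-1 ✓; others ✗
  N3: stuck-at-0 ✓; others ✗
  N4: none of the 2 fault types match ✗
  N5: none of the 2 fault types match ✗
  N6: stuck-at-0 ✓; others ✗
  N7: stuck-at-1 ✓; others ✗
  N8: stuck-at-1 ✓; others ✗
Consistent faults: {N2 stuck-at-1, N3 stuck-at-0, N6 stuck-at-0, N7 stuck-at-1, N8 stuck-at-1} — 5 in all.

5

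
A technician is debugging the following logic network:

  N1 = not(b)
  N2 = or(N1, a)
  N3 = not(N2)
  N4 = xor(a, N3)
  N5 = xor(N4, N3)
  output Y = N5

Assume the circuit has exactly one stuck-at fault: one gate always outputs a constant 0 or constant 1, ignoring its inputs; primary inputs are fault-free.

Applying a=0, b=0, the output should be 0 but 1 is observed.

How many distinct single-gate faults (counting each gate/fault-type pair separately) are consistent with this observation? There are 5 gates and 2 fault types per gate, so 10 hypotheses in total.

2

Fault-free: N1=1, N2=1, N3=0, N4=0, N5=0 → 0. Observed 1.
  N1 stuck-at-0: output 0 ✗
  N1 stuck-at-1: output 0 ✗
  N2 stuck-at-0: output 0 ✗
  N2 stuck-at-1: output 0 ✗
  N3 stuck-at-0: output 0 ✗
  N3 stuck-at-1: output 0 ✗
  N4 stuck-at-0: output 0 ✗
  N4 stuck-at-1: output 1 ✓
  N5 stuck-at-0: output 0 ✗
  N5 stuck-at-1: output 1 ✓
Consistent faults: {N4 stuck-at-1, N5 stuck-at-1} — 2 in all.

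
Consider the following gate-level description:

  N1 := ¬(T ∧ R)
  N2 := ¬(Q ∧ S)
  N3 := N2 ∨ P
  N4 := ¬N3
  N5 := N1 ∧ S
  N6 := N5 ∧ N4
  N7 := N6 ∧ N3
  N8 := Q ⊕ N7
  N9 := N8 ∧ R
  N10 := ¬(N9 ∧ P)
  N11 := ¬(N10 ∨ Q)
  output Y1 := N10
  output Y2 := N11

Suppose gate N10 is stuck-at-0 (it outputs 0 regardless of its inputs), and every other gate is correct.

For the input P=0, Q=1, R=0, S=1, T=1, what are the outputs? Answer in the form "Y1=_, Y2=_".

Y1=0, Y2=0

Propagate with N10 forced: N1=1, N2=0, N3=0, N4=1, N5=1, N6=1, N7=0, N8=1, N9=0, N10=0 [stuck-at-0], N11=0.
So the outputs are Y1=0, Y2=0. (Without the fault they would be Y1=1, Y2=0.)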